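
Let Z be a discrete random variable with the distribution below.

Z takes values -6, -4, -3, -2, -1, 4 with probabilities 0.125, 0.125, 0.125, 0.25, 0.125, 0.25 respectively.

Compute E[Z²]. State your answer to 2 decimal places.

E[Z²] = (-6)²(0.125) + (-4)²(0.125) + (-3)²(0.125) + (-2)²(0.25) + (-1)²(0.125) + (4)²(0.25) = 12.75

12.75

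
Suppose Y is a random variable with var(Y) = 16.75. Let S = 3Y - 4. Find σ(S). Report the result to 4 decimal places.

var(3Y - 4) = (3)²·16.75 = 150.75
σ(S) = √150.75 ≈ 12.2780

12.2780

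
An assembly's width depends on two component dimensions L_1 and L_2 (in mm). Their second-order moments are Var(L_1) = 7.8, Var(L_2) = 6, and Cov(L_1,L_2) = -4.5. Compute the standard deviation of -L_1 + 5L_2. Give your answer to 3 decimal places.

14.241

Var(-L_1 + 5L_2) = (-1)²·Var(L_1) + (5)²·Var(L_2) + 2·(-1)·(5)·Cov(L_1,L_2)
= 1·7.8 + 25·6 + -10·-4.5 = 202.8
sd(-L_1 + 5L_2) = √202.8 ≈ 14.241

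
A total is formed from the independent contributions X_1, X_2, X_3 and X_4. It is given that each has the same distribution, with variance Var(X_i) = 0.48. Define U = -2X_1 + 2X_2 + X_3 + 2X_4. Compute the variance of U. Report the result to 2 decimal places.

By independence, Var(U) = (-2)²Var(X_1) + (2)²Var(X_2) + (1)²Var(X_3) + (2)²Var(X_4)
= (-2)²·0.48 + (2)²·0.48 + (1)²·0.48 + (2)²·0.48 = 6.24

6.24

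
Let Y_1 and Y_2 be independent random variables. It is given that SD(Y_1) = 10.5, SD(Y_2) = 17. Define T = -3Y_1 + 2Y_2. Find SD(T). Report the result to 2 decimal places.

V(Y_1) = 110.25, V(Y_2) = 289
By independence, V(T) = (-3)²V(Y_1) + (2)²V(Y_2)
= (-3)²·110.25 + (2)²·289 = 2148.25
SD(T) = √2148.25 ≈ 46.35

46.35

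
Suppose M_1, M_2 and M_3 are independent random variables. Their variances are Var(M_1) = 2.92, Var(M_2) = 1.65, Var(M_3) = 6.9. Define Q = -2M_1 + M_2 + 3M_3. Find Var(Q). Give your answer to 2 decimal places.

By independence, Var(Q) = (-2)²Var(M_1) + (1)²Var(M_2) + (3)²Var(M_3)
= (-2)²·2.92 + (1)²·1.65 + (3)²·6.9 = 75.43

75.43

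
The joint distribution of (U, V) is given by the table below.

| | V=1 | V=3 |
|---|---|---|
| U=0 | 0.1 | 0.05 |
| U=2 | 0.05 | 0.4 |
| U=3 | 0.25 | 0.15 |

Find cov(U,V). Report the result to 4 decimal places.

-0.0200

E[U] = 2.1,  E[V] = 2.2
E[UV] = 4.6
cov(U,V) = E[UV] − E[U]E[V] = 4.6 − (2.1)(2.2) = -0.02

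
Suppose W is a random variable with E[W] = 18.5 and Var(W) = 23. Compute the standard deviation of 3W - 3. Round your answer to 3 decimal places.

Var(3W - 3) = (3)²·23 = 207
SD(3W - 3) = √207 ≈ 14.387

14.387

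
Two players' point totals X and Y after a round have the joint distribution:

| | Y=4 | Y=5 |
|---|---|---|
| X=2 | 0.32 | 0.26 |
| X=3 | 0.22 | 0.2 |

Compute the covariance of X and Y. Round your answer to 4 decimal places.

E[X] = 2.42,  E[Y] = 4.46
E[XY] = 10.8
Cov(X,Y) = E[XY] − E[X]E[Y] = 10.8 − (2.42)(4.46) = 0.0068

0.0068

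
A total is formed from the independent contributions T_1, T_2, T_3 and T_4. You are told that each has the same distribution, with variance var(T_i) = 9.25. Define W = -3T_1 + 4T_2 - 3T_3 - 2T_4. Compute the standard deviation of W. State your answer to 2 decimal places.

18.75

By independence, var(W) = (-3)²var(T_1) + (4)²var(T_2) + (-3)²var(T_3) + (-2)²var(T_4)
= (-3)²·9.25 + (4)²·9.25 + (-3)²·9.25 + (-2)²·9.25 = 351.5
SD(W) = √351.5 ≈ 18.75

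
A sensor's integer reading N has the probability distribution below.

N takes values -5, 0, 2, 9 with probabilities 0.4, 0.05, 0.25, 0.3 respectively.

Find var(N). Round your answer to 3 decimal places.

33.860

E[N] = (-5)(0.4) + (0)(0.05) + (2)(0.25) + (9)(0.3) = 1.2
E[N²] = (-5)²(0.4) + (0)²(0.05) + (2)²(0.25) + (9)²(0.3) = 35.3
var(N) = E[N²] − (E[N])² = 35.3 − (1.2)² = 33.86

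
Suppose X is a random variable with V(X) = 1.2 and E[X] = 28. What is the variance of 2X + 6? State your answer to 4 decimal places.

V(2X + 6) = (2)²·V(X) = 4·1.2 = 4.8

4.8000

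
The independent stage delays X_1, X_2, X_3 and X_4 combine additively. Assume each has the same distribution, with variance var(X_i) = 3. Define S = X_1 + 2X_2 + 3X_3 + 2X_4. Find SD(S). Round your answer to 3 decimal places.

By independence, var(S) = (1)²var(X_1) + (2)²var(X_2) + (3)²var(X_3) + (2)²var(X_4)
= (1)²·3 + (2)²·3 + (3)²·3 + (2)²·3 = 54
SD(S) = √54 ≈ 7.348

7.348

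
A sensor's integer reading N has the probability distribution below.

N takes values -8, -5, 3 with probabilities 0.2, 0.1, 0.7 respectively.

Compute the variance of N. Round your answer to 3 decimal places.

21.600

E[N] = (-8)(0.2) + (-5)(0.1) + (3)(0.7) = 0
E[N²] = (-8)²(0.2) + (-5)²(0.1) + (3)²(0.7) = 21.6
V(N) = E[N²] − (E[N])² = 21.6 − (0)² = 21.6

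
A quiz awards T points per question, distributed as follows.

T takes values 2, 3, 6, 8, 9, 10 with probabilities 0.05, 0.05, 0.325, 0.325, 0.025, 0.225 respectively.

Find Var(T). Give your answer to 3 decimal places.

4.749

E[T] = (2)(0.05) + (3)(0.05) + (6)(0.325) + (8)(0.325) + (9)(0.025) + (10)(0.225) = 7.275
E[T²] = (2)²(0.05) + (3)²(0.05) + (6)²(0.325) + (8)²(0.325) + (9)²(0.025) + (10)²(0.225) = 57.675
Var(T) = E[T²] − (E[T])² = 57.675 − (7.275)² = 4.749375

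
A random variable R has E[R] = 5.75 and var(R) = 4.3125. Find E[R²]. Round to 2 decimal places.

E[R²] = var(R) + (E[R])² = 4.3125 + (5.75)² = 37.375

37.38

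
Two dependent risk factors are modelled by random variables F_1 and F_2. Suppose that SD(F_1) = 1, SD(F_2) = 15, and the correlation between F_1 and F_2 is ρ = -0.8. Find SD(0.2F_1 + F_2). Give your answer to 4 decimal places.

14.8405

V(F_1) = (1)² = 1;  V(F_2) = (15)² = 225
cov(F_1,F_2) = ρ·SD(F_1)·SD(F_2) = -0.8·1·15 = -12
V(0.2F_1 + F_2) = (0.2)²·V(F_1) + (1)²·V(F_2) + 2·(0.2)·(1)·cov(F_1,F_2)
= 0.04·1 + 1·225 + 0.4·-12 = 220.24
SD(0.2F_1 + F_2) = √220.24 ≈ 14.8405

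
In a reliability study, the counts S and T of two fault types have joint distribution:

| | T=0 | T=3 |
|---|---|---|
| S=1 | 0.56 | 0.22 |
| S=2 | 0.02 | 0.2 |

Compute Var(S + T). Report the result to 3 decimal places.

3.010

E[S] = 1.22,  E[T] = 1.26,  E[ST] = 1.86
Var(S) = 1.66 − (1.22)² = 0.1716;  Var(T) = 3.78 − (1.26)² = 2.1924
cov(S,T) = 1.86 − (1.22)(1.26) = 0.3228
Var(S + T) = (1)²·0.1716 + (1)²·2.1924 + 2·(1)·(1)·0.3228 = 3.0096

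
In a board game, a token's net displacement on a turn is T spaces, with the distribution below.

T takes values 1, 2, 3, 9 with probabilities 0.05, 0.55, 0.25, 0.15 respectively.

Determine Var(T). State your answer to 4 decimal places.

E[T] = (1)(0.05) + (2)(0.55) + (3)(0.25) + (9)(0.15) = 3.25
E[T²] = (1)²(0.05) + (2)²(0.55) + (3)²(0.25) + (9)²(0.15) = 16.65
Var(T) = E[T²] − (E[T])² = 16.65 − (3.25)² = 6.0875

6.0875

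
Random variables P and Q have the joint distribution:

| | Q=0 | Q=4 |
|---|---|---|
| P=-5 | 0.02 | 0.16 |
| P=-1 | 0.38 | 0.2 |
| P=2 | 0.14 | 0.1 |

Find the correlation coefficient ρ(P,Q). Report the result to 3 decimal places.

-0.304

E[P] = -1,  E[Q] = 1.84
E[PQ] = -3.2
Cov(P,Q) = E[PQ] − E[P]E[Q] = -3.2 − (-1)(1.84) = -1.36
Var(P) = 5.04,  Var(Q) = 3.9744
ρ = -1.36 / √(5.04·3.9744) ≈ -0.304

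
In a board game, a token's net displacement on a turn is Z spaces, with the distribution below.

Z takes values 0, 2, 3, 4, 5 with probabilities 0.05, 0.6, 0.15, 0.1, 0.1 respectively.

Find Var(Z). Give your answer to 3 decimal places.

1.348

E[Z] = (0)(0.05) + (2)(0.6) + (3)(0.15) + (4)(0.1) + (5)(0.1) = 2.55
E[Z²] = (0)²(0.05) + (2)²(0.6) + (3)²(0.15) + (4)²(0.1) + (5)²(0.1) = 7.85
Var(Z) = E[Z²] − (E[Z])² = 7.85 − (2.55)² = 1.3475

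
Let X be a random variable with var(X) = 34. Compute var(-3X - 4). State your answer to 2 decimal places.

306.00

var(-3X - 4) = (-3)²·var(X) = 9·34 = 306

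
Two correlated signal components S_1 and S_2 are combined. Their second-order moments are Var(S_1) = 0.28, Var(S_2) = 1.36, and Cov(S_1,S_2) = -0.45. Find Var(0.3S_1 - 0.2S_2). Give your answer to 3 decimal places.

Var(0.3S_1 - 0.2S_2) = (0.3)²·Var(S_1) + (-0.2)²·Var(S_2) + 2·(0.3)·(-0.2)·Cov(S_1,S_2)
= 0.09·0.28 + 0.04·1.36 + -0.12·-0.45 = 0.1336

0.134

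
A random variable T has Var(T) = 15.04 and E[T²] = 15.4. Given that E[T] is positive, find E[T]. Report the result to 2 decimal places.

0.60

(E[T])² = E[T²] − Var(T) = 15.4 − 15.04 = 0.36
E[T] = √0.36 = 0.6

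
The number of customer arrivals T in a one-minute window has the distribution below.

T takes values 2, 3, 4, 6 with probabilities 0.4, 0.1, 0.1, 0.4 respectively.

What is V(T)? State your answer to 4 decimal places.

3.2900

E[T] = (2)(0.4) + (3)(0.1) + (4)(0.1) + (6)(0.4) = 3.9
E[T²] = (2)²(0.4) + (3)²(0.1) + (4)²(0.1) + (6)²(0.4) = 18.5
V(T) = E[T²] − (E[T])² = 18.5 − (3.9)² = 3.29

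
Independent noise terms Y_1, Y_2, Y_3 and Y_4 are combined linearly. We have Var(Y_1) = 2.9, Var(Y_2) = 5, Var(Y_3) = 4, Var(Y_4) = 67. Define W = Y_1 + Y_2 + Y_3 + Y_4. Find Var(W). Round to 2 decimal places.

78.90

By independence, Var(W) = (1)²Var(Y_1) + (1)²Var(Y_2) + (1)²Var(Y_3) + (1)²Var(Y_4)
= (1)²·2.9 + (1)²·5 + (1)²·4 + (1)²·67 = 78.9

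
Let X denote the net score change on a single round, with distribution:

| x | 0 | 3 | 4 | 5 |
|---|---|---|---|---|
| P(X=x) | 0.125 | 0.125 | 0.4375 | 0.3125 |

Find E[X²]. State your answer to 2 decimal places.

15.94

E[X²] = (0)²(0.125) + (3)²(0.125) + (4)²(0.4375) + (5)²(0.3125) = 15.9375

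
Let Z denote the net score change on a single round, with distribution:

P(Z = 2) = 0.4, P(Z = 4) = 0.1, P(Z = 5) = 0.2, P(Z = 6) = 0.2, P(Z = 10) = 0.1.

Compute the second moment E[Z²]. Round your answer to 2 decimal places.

E[Z²] = (2)²(0.4) + (4)²(0.1) + (5)²(0.2) + (6)²(0.2) + (10)²(0.1) = 25.4

25.40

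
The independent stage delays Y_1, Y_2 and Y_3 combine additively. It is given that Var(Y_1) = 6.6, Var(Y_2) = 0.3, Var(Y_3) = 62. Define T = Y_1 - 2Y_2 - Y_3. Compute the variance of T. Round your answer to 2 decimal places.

69.80

By independence, Var(T) = (1)²Var(Y_1) + (-2)²Var(Y_2) + (-1)²Var(Y_3)
= (1)²·6.6 + (-2)²·0.3 + (-1)²·62 = 69.8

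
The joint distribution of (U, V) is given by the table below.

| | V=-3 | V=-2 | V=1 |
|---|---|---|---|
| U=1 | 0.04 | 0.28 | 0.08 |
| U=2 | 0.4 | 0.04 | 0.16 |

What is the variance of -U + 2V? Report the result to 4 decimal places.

10.6784

E[U] = 1.6,  E[V] = -1.72,  E[UV] = -2.84
Var(U) = 2.8 − (1.6)² = 0.24;  Var(V) = 5.48 − (-1.72)² = 2.5216
cov(U,V) = -2.84 − (1.6)(-1.72) = -0.088
Var(-U + 2V) = (-1)²·0.24 + (2)²·2.5216 + 2·(-1)·(2)·-0.088 = 10.6784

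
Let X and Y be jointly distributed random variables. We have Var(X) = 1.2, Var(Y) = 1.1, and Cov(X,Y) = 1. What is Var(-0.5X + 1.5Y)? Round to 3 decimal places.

1.275

Var(-0.5X + 1.5Y) = (-0.5)²·Var(X) + (1.5)²·Var(Y) + 2·(-0.5)·(1.5)·Cov(X,Y)
= 0.25·1.2 + 2.25·1.1 + -1.5·1 = 1.275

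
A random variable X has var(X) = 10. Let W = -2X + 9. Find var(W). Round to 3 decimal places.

40.000

var(-2X + 9) = (-2)²·var(X) = 4·10 = 40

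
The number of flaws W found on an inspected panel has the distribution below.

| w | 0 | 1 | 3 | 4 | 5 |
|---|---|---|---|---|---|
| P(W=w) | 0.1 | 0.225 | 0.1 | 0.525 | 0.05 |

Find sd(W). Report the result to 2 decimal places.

1.58

E[W] = (0)(0.1) + (1)(0.225) + (3)(0.1) + (4)(0.525) + (5)(0.05) = 2.875
E[W²] = (0)²(0.1) + (1)²(0.225) + (3)²(0.1) + (4)²(0.525) + (5)²(0.05) = 10.775
var(W) = E[W²] − (E[W])² = 10.775 − (2.875)² = 2.509375
sd(W) = √2.509375 ≈ 1.58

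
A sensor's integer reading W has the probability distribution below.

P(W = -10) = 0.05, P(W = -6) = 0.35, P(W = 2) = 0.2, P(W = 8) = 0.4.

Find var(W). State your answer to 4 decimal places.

E[W] = (-10)(0.05) + (-6)(0.35) + (2)(0.2) + (8)(0.4) = 1
E[W²] = (-10)²(0.05) + (-6)²(0.35) + (2)²(0.2) + (8)²(0.4) = 44
var(W) = E[W²] − (E[W])² = 44 − (1)² = 43

43.0000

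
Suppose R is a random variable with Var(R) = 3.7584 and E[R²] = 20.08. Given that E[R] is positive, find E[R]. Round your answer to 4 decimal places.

4.0400

(E[R])² = E[R²] − Var(R) = 20.08 − 3.7584 = 16.3216
E[R] = √16.3216 = 4.04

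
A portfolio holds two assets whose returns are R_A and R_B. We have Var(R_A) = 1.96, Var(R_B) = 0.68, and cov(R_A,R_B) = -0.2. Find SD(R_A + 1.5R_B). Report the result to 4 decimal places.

Var(R_A + 1.5R_B) = (1)²·Var(R_A) + (1.5)²·Var(R_B) + 2·(1)·(1.5)·cov(R_A,R_B)
= 1·1.96 + 2.25·0.68 + 3·-0.2 = 2.89
SD(R_A + 1.5R_B) = √2.89 ≈ 1.7000

1.7000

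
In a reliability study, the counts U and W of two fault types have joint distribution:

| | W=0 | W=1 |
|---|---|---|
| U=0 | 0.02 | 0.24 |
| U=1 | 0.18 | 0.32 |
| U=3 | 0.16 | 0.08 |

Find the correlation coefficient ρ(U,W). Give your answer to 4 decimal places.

-0.4250

E[U] = 1.22,  E[W] = 0.64
E[UW] = 0.56
Cov(U,W) = E[UW] − E[U]E[W] = 0.56 − (1.22)(0.64) = -0.2208
Var(U) = 1.1716,  Var(W) = 0.2304
ρ = -0.2208 / √(1.1716·0.2304) ≈ -0.4250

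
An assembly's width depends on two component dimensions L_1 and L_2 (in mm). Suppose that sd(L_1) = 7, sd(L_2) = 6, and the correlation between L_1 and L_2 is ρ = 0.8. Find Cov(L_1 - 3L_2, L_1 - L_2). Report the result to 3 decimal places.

var(L_1) = (7)² = 49;  var(L_2) = (6)² = 36
Cov(L_1,L_2) = ρ·sd(L_1)·sd(L_2) = 0.8·7·6 = 33.6
Cov(L_1 - 3L_2, L_1 - L_2) = (1)(1)var(L_1) + (-3)(-1)var(L_2) + [(1)(-1) + (-3)(1)]Cov(L_1,L_2)
= 1·49 + 3·36 + -4·33.6 = 22.6

22.600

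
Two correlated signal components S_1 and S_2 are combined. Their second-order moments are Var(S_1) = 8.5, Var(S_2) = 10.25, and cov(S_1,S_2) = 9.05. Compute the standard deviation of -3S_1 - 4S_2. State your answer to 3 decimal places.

Var(-3S_1 - 4S_2) = (-3)²·Var(S_1) + (-4)²·Var(S_2) + 2·(-3)·(-4)·cov(S_1,S_2)
= 9·8.5 + 16·10.25 + 24·9.05 = 457.7
SD(-3S_1 - 4S_2) = √457.7 ≈ 21.394

21.394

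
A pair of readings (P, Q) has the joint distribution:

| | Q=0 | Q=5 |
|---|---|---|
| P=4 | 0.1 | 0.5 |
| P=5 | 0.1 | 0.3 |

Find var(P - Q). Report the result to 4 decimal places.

E[P] = 4.4,  E[Q] = 4,  E[PQ] = 17.5
var(P) = 19.6 − (4.4)² = 0.24;  var(Q) = 20 − (4)² = 4
cov(P,Q) = 17.5 − (4.4)(4) = -0.1
var(P - Q) = (1)²·0.24 + (-1)²·4 + 2·(1)·(-1)·-0.1 = 4.44

4.4400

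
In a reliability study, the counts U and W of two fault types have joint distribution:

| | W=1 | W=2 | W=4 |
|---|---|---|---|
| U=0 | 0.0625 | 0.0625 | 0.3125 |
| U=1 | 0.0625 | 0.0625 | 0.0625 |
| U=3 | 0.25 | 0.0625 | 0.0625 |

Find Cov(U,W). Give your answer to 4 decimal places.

E[U] = 1.3125,  E[W] = 2.5
E[UW] = 2.3125
Cov(U,W) = E[UW] − E[U]E[W] = 2.3125 − (1.3125)(2.5) = -0.96875

-0.9688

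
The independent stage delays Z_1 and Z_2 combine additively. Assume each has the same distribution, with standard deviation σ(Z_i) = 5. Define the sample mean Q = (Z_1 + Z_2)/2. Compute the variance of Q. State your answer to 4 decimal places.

12.5000

Var(Z_i) = (5)² = 25
By independence, Var(Q) = (0.5)²Var(Z_1) + (0.5)²Var(Z_2)
= (0.5)²·25 + (0.5)²·25 = 12.5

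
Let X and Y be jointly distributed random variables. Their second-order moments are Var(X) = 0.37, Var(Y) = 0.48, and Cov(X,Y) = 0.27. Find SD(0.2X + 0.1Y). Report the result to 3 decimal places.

0.174

Var(0.2X + 0.1Y) = (0.2)²·Var(X) + (0.1)²·Var(Y) + 2·(0.2)·(0.1)·Cov(X,Y)
= 0.04·0.37 + 0.01·0.48 + 0.04·0.27 = 0.0304
SD(0.2X + 0.1Y) = √0.0304 ≈ 0.174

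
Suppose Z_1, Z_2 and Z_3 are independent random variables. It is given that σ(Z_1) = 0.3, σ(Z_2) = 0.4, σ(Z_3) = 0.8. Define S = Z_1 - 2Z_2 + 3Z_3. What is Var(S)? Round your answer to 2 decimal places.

6.49

Var(Z_1) = 0.09, Var(Z_2) = 0.16, Var(Z_3) = 0.64
By independence, Var(S) = (1)²Var(Z_1) + (-2)²Var(Z_2) + (3)²Var(Z_3)
= (1)²·0.09 + (-2)²·0.16 + (3)²·0.64 = 6.49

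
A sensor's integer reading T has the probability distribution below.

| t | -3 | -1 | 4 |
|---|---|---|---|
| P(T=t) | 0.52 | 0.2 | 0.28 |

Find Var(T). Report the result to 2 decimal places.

8.95

E[T] = (-3)(0.52) + (-1)(0.2) + (4)(0.28) = -0.64
E[T²] = (-3)²(0.52) + (-1)²(0.2) + (4)²(0.28) = 9.36
Var(T) = E[T²] − (E[T])² = 9.36 − (-0.64)² = 8.9504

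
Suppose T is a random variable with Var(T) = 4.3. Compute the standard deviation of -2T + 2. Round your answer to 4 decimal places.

Var(-2T + 2) = (-2)²·4.3 = 17.2
σ(-2T + 2) = √17.2 ≈ 4.1473

4.1473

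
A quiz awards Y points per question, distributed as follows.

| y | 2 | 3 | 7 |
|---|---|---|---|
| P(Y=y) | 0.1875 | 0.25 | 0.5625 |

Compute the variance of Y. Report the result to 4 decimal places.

E[Y] = (2)(0.1875) + (3)(0.25) + (7)(0.5625) = 5.0625
E[Y²] = (2)²(0.1875) + (3)²(0.25) + (7)²(0.5625) = 30.5625
var(Y) = E[Y²] − (E[Y])² = 30.5625 − (5.0625)² = 4.93359375

4.9336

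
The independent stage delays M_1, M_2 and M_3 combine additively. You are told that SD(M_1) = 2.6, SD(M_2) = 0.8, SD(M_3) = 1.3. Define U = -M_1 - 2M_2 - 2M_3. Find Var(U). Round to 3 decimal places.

16.080

Var(M_1) = 6.76, Var(M_2) = 0.64, Var(M_3) = 1.69
By independence, Var(U) = (-1)²Var(M_1) + (-2)²Var(M_2) + (-2)²Var(M_3)
= (-1)²·6.76 + (-2)²·0.64 + (-2)²·1.69 = 16.08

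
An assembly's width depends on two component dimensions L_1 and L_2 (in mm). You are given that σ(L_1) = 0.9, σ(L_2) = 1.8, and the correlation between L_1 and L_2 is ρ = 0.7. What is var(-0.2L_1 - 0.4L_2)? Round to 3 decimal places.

0.732

var(L_1) = (0.9)² = 0.81;  var(L_2) = (1.8)² = 3.24
Cov(L_1,L_2) = ρ·σ(L_1)·σ(L_2) = 0.7·0.9·1.8 = 1.134
var(-0.2L_1 - 0.4L_2) = (-0.2)²·var(L_1) + (-0.4)²·var(L_2) + 2·(-0.2)·(-0.4)·Cov(L_1,L_2)
= 0.04·0.81 + 0.16·3.24 + 0.16·1.134 = 0.73224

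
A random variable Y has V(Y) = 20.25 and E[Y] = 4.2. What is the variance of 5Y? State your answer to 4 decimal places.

506.2500

V(5Y) = (5)²·V(Y) = 25·20.25 = 506.25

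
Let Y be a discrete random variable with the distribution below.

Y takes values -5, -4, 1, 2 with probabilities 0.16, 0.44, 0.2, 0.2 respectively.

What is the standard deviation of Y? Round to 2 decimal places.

2.86

E[Y] = (-5)(0.16) + (-4)(0.44) + (1)(0.2) + (2)(0.2) = -1.96
E[Y²] = (-5)²(0.16) + (-4)²(0.44) + (1)²(0.2) + (2)²(0.2) = 12.04
Var(Y) = E[Y²] − (E[Y])² = 12.04 − (-1.96)² = 8.1984
sd(Y) = √8.1984 ≈ 2.86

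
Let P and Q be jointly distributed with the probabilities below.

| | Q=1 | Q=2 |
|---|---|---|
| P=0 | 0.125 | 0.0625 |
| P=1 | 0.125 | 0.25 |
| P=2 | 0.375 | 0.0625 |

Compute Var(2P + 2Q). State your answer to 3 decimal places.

2.438

E[P] = 1.25,  E[Q] = 1.375,  E[PQ] = 1.625
Var(P) = 2.125 − (1.25)² = 0.5625;  Var(Q) = 2.125 − (1.375)² = 0.234375
Cov(P,Q) = 1.625 − (1.25)(1.375) = -0.09375
Var(2P + 2Q) = (2)²·0.5625 + (2)²·0.234375 + 2·(2)·(2)·-0.09375 = 2.4375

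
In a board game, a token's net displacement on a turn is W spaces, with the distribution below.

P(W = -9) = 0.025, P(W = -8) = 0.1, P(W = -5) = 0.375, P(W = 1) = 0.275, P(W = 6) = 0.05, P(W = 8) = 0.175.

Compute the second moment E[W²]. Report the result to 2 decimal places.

E[W²] = (-9)²(0.025) + (-8)²(0.1) + (-5)²(0.375) + (1)²(0.275) + (6)²(0.05) + (8)²(0.175) = 31.075

31.08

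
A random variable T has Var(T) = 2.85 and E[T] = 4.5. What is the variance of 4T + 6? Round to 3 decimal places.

Var(4T + 6) = (4)²·Var(T) = 16·2.85 = 45.6

45.600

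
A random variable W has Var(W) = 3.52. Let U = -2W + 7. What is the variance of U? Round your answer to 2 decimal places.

14.08

Var(-2W + 7) = (-2)²·Var(W) = 4·3.52 = 14.08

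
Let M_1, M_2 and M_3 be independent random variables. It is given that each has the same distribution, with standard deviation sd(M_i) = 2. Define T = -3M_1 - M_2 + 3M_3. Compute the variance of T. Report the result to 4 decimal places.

76.0000

V(M_i) = (2)² = 4
By independence, V(T) = (-3)²V(M_1) + (-1)²V(M_2) + (3)²V(M_3)
= (-3)²·4 + (-1)²·4 + (3)²·4 = 76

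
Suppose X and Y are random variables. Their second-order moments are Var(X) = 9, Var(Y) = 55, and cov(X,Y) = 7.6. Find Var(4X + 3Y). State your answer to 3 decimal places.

821.400

Var(4X + 3Y) = (4)²·Var(X) + (3)²·Var(Y) + 2·(4)·(3)·cov(X,Y)
= 16·9 + 9·55 + 24·7.6 = 821.4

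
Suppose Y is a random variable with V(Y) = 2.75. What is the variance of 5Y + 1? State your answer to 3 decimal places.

68.750

V(5Y + 1) = (5)²·V(Y) = 25·2.75 = 68.75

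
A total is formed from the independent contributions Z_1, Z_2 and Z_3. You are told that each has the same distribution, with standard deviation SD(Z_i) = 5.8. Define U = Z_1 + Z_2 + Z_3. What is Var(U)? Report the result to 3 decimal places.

100.920

Var(Z_i) = (5.8)² = 33.64
By independence, Var(U) = (1)²Var(Z_1) + (1)²Var(Z_2) + (1)²Var(Z_3)
= (1)²·33.64 + (1)²·33.64 + (1)²·33.64 = 100.92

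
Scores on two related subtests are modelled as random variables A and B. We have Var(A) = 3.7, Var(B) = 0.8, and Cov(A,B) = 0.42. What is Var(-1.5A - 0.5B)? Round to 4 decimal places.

Var(-1.5A - 0.5B) = (-1.5)²·Var(A) + (-0.5)²·Var(B) + 2·(-1.5)·(-0.5)·Cov(A,B)
= 2.25·3.7 + 0.25·0.8 + 1.5·0.42 = 9.155

9.1550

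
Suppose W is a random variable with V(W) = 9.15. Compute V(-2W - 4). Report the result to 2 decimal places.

36.60

V(-2W - 4) = (-2)²·V(W) = 4·9.15 = 36.6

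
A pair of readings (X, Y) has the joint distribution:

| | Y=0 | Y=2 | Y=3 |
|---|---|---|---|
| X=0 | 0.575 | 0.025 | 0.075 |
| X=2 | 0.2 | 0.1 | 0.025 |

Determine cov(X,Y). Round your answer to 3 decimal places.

0.193

E[X] = 0.65,  E[Y] = 0.55
E[XY] = 0.55
cov(X,Y) = E[XY] − E[X]E[Y] = 0.55 − (0.65)(0.55) = 0.1925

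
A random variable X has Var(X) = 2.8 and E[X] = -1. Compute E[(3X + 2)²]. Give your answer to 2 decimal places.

26.20

E[3X + 2] = 3·-1 + 2 = -1
Var(3X + 2) = (3)²·2.8 = 25.2
E[(3X + 2)²] = Var((3X + 2)) + (E[(3X + 2)])² = 25.2 + (-1)² = 26.2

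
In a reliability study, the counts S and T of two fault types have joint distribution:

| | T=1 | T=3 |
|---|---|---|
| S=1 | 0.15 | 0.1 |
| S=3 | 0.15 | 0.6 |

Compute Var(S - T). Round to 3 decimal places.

E[S] = 2.5,  E[T] = 2.4,  E[ST] = 6.3
Var(S) = 7 − (2.5)² = 0.75;  Var(T) = 6.6 − (2.4)² = 0.84
Cov(S,T) = 6.3 − (2.5)(2.4) = 0.3
Var(S - T) = (1)²·0.75 + (-1)²·0.84 + 2·(1)·(-1)·0.3 = 0.99

0.990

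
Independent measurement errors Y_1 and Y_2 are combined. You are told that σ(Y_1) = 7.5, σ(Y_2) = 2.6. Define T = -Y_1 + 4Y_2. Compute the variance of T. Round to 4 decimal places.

164.4100

var(Y_1) = 56.25, var(Y_2) = 6.76
By independence, var(T) = (-1)²var(Y_1) + (4)²var(Y_2)
= (-1)²·56.25 + (4)²·6.76 = 164.41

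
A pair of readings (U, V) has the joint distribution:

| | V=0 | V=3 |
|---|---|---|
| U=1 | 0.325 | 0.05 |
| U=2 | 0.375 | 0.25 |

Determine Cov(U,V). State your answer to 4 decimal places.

0.1875

E[U] = 1.625,  E[V] = 0.9
E[UV] = 1.65
Cov(U,V) = E[UV] − E[U]E[V] = 1.65 − (1.625)(0.9) = 0.1875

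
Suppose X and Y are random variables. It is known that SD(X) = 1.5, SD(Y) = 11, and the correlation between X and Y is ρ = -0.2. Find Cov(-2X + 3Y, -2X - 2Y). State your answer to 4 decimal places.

Var(X) = (1.5)² = 2.25;  Var(Y) = (11)² = 121
Cov(X,Y) = ρ·SD(X)·SD(Y) = -0.2·1.5·11 = -3.3
Cov(-2X + 3Y, -2X - 2Y) = (-2)(-2)Var(X) + (3)(-2)Var(Y) + [(-2)(-2) + (3)(-2)]Cov(X,Y)
= 4·2.25 + -6·121 + -2·-3.3 = -710.4

-710.4000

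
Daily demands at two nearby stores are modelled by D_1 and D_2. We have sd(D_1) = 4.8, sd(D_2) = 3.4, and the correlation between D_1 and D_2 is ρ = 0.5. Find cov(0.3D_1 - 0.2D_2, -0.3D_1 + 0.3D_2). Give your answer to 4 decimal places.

var(D_1) = (4.8)² = 23.04;  var(D_2) = (3.4)² = 11.56
cov(D_1,D_2) = ρ·sd(D_1)·sd(D_2) = 0.5·4.8·3.4 = 8.16
cov(0.3D_1 - 0.2D_2, -0.3D_1 + 0.3D_2) = (0.3)(-0.3)var(D_1) + (-0.2)(0.3)var(D_2) + [(0.3)(0.3) + (-0.2)(-0.3)]cov(D_1,D_2)
= -0.09·23.04 + -0.06·11.56 + 0.15·8.16 = -1.5432

-1.5432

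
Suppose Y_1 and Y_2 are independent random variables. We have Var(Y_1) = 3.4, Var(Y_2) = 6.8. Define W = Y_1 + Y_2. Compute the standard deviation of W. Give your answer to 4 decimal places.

By independence, Var(W) = (1)²Var(Y_1) + (1)²Var(Y_2)
= (1)²·3.4 + (1)²·6.8 = 10.2
sd(W) = √10.2 ≈ 3.1937

3.1937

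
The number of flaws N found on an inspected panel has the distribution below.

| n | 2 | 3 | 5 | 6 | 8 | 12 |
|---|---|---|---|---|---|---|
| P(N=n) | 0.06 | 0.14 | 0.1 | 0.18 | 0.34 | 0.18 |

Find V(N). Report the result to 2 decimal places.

E[N] = (2)(0.06) + (3)(0.14) + (5)(0.1) + (6)(0.18) + (8)(0.34) + (12)(0.18) = 7
E[N²] = (2)²(0.06) + (3)²(0.14) + (5)²(0.1) + (6)²(0.18) + (8)²(0.34) + (12)²(0.18) = 58.16
V(N) = E[N²] − (E[N])² = 58.16 − (7)² = 9.16

9.16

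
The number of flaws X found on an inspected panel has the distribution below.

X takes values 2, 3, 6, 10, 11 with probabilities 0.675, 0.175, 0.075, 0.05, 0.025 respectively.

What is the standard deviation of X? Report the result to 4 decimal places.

E[X] = (2)(0.675) + (3)(0.175) + (6)(0.075) + (10)(0.05) + (11)(0.025) = 3.1
E[X²] = (2)²(0.675) + (3)²(0.175) + (6)²(0.075) + (10)²(0.05) + (11)²(0.025) = 15
Var(X) = E[X²] − (E[X])² = 15 − (3.1)² = 5.39
SD(X) = √5.39 ≈ 2.3216

2.3216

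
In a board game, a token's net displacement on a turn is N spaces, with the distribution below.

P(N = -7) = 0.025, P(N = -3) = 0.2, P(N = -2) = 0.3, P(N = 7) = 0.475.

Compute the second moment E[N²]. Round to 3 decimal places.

27.500

E[N²] = (-7)²(0.025) + (-3)²(0.2) + (-2)²(0.3) + (7)²(0.475) = 27.5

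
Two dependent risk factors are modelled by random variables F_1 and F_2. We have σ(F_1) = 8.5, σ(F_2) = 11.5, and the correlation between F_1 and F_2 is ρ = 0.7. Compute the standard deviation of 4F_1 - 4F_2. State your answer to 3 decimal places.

V(F_1) = (8.5)² = 72.25;  V(F_2) = (11.5)² = 132.25
Cov(F_1,F_2) = ρ·σ(F_1)·σ(F_2) = 0.7·8.5·11.5 = 68.425
V(4F_1 - 4F_2) = (4)²·V(F_1) + (-4)²·V(F_2) + 2·(4)·(-4)·Cov(F_1,F_2)
= 16·72.25 + 16·132.25 + -32·68.425 = 1082.4
σ(4F_1 - 4F_2) = √1082.4 ≈ 32.900

32.900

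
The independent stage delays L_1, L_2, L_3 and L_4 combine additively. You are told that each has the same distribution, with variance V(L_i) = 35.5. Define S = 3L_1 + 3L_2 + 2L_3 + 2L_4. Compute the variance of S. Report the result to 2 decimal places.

By independence, V(S) = (3)²V(L_1) + (3)²V(L_2) + (2)²V(L_3) + (2)²V(L_4)
= (3)²·35.5 + (3)²·35.5 + (2)²·35.5 + (2)²·35.5 = 923

923.00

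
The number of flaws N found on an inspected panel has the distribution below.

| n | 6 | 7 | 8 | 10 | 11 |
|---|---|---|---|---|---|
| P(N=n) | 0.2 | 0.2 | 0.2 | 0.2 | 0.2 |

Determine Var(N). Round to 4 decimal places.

3.4400

E[N] = (6)(0.2) + (7)(0.2) + (8)(0.2) + (10)(0.2) + (11)(0.2) = 8.4
E[N²] = (6)²(0.2) + (7)²(0.2) + (8)²(0.2) + (10)²(0.2) + (11)²(0.2) = 74
Var(N) = E[N²] − (E[N])² = 74 − (8.4)² = 3.44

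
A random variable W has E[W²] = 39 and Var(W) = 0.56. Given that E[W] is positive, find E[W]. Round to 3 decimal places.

6.200

(E[W])² = E[W²] − Var(W) = 39 − 0.56 = 38.44
E[W] = √38.44 = 6.2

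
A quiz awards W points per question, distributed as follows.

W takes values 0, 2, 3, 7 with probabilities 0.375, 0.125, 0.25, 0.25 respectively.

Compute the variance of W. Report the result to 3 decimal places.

E[W] = (0)(0.375) + (2)(0.125) + (3)(0.25) + (7)(0.25) = 2.75
E[W²] = (0)²(0.375) + (2)²(0.125) + (3)²(0.25) + (7)²(0.25) = 15
var(W) = E[W²] − (E[W])² = 15 − (2.75)² = 7.4375

7.438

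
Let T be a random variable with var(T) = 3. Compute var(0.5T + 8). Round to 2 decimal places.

var(0.5T + 8) = (0.5)²·var(T) = 0.25·3 = 0.75

0.75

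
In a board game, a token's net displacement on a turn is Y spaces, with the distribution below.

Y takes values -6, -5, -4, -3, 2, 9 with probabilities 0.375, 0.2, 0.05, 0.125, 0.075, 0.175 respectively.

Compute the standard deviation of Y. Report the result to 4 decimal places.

E[Y] = (-6)(0.375) + (-5)(0.2) + (-4)(0.05) + (-3)(0.125) + (2)(0.075) + (9)(0.175) = -2.1
E[Y²] = (-6)²(0.375) + (-5)²(0.2) + (-4)²(0.05) + (-3)²(0.125) + (2)²(0.075) + (9)²(0.175) = 34.9
var(Y) = E[Y²] − (E[Y])² = 34.9 − (-2.1)² = 30.49
sd(Y) = √30.49 ≈ 5.5218

5.5218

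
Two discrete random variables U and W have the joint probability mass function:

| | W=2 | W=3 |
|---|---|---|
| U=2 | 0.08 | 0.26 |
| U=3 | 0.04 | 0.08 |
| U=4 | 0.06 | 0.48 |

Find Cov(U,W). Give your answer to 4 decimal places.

E[U] = 3.2,  E[W] = 2.82
E[UW] = 9.08
Cov(U,W) = E[UW] − E[U]E[W] = 9.08 − (3.2)(2.82) = 0.056

0.0560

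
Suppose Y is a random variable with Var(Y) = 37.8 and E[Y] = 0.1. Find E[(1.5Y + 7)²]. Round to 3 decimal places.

136.173

E[1.5Y + 7] = 1.5·0.1 + 7 = 7.15
Var(1.5Y + 7) = (1.5)²·37.8 = 85.05
E[(1.5Y + 7)²] = Var((1.5Y + 7)) + (E[(1.5Y + 7)])² = 85.05 + (7.15)² = 136.1725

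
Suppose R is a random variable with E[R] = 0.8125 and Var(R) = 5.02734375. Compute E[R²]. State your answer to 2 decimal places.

E[R²] = Var(R) + (E[R])² = 5.02734375 + (0.8125)² = 5.6875

5.69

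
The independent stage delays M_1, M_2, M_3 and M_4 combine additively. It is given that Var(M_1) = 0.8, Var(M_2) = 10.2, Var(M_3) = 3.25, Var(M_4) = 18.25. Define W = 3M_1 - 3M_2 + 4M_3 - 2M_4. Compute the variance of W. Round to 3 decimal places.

224.000

By independence, Var(W) = (3)²Var(M_1) + (-3)²Var(M_2) + (4)²Var(M_3) + (-2)²Var(M_4)
= (3)²·0.8 + (-3)²·10.2 + (4)²·3.25 + (-2)²·18.25 = 224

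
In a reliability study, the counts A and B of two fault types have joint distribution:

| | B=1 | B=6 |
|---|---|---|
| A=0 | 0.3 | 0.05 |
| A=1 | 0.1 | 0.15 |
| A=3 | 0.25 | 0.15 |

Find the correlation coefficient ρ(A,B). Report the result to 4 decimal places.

0.1467

E[A] = 1.45,  E[B] = 2.75
E[AB] = 4.45
Cov(A,B) = E[AB] − E[A]E[B] = 4.45 − (1.45)(2.75) = 0.4625
Var(A) = 1.7475,  Var(B) = 5.6875
ρ = 0.4625 / √(1.7475·5.6875) ≈ 0.1467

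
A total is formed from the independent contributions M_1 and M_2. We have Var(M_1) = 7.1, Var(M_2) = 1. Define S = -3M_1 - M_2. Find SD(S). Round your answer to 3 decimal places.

By independence, Var(S) = (-3)²Var(M_1) + (-1)²Var(M_2)
= (-3)²·7.1 + (-1)²·1 = 64.9
SD(S) = √64.9 ≈ 8.056

8.056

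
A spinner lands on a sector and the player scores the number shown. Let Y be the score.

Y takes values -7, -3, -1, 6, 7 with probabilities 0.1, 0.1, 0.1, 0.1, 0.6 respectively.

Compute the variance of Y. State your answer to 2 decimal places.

25.21

E[Y] = (-7)(0.1) + (-3)(0.1) + (-1)(0.1) + (6)(0.1) + (7)(0.6) = 3.7
E[Y²] = (-7)²(0.1) + (-3)²(0.1) + (-1)²(0.1) + (6)²(0.1) + (7)²(0.6) = 38.9
V(Y) = E[Y²] − (E[Y])² = 38.9 − (3.7)² = 25.21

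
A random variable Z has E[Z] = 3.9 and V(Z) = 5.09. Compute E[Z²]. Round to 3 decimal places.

E[Z²] = V(Z) + (E[Z])² = 5.09 + (3.9)² = 20.3

20.300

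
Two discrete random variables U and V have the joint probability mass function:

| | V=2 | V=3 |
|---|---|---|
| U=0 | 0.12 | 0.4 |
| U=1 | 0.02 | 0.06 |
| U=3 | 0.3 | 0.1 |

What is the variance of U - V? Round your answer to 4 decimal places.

3.0016

E[U] = 1.28,  E[V] = 2.56,  E[UV] = 2.92
Var(U) = 3.68 − (1.28)² = 2.0416;  Var(V) = 6.8 − (2.56)² = 0.2464
Cov(U,V) = 2.92 − (1.28)(2.56) = -0.3568
Var(U - V) = (1)²·2.0416 + (-1)²·0.2464 + 2·(1)·(-1)·-0.3568 = 3.0016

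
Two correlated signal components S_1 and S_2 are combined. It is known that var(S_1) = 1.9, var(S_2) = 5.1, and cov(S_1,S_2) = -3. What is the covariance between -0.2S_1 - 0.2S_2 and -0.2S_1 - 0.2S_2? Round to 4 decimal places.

0.0400

cov(-0.2S_1 - 0.2S_2, -0.2S_1 - 0.2S_2) = (-0.2)(-0.2)var(S_1) + (-0.2)(-0.2)var(S_2) + [(-0.2)(-0.2) + (-0.2)(-0.2)]cov(S_1,S_2)
= 0.04·1.9 + 0.04·5.1 + 0.08·-3 = 0.04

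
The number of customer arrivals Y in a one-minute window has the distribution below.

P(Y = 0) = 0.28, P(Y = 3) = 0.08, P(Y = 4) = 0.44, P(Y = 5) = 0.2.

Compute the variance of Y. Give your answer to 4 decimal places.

3.7600

E[Y] = (0)(0.28) + (3)(0.08) + (4)(0.44) + (5)(0.2) = 3
E[Y²] = (0)²(0.28) + (3)²(0.08) + (4)²(0.44) + (5)²(0.2) = 12.76
Var(Y) = E[Y²] − (E[Y])² = 12.76 − (3)² = 3.76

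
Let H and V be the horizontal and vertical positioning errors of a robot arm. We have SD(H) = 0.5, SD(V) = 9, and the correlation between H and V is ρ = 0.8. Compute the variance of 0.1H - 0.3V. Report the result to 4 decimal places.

Var(H) = (0.5)² = 0.25;  Var(V) = (9)² = 81
Cov(H,V) = ρ·SD(H)·SD(V) = 0.8·0.5·9 = 3.6
Var(0.1H - 0.3V) = (0.1)²·Var(H) + (-0.3)²·Var(V) + 2·(0.1)·(-0.3)·Cov(H,V)
= 0.01·0.25 + 0.09·81 + -0.06·3.6 = 7.0765

7.0765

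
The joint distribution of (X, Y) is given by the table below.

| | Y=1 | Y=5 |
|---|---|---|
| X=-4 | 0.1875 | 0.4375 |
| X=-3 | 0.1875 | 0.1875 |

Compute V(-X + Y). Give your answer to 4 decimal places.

E[X] = -3.625,  E[Y] = 3.5,  E[XY] = -12.875
V(X) = 13.375 − (-3.625)² = 0.234375;  V(Y) = 16 − (3.5)² = 3.75
Cov(X,Y) = -12.875 − (-3.625)(3.5) = -0.1875
V(-X + Y) = (-1)²·0.234375 + (1)²·3.75 + 2·(-1)·(1)·-0.1875 = 4.359375

4.3594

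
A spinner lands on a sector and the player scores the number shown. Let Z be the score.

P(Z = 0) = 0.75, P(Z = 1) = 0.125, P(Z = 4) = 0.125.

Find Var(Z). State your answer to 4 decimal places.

E[Z] = (0)(0.75) + (1)(0.125) + (4)(0.125) = 0.625
E[Z²] = (0)²(0.75) + (1)²(0.125) + (4)²(0.125) = 2.125
Var(Z) = E[Z²] − (E[Z])² = 2.125 − (0.625)² = 1.734375

1.7344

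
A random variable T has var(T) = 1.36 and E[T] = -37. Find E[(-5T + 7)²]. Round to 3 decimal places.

36898.000

E[-5T + 7] = -5·-37 + 7 = 192
var(-5T + 7) = (-5)²·1.36 = 34
E[(-5T + 7)²] = var((-5T + 7)) + (E[(-5T + 7)])² = 34 + (192)² = 36898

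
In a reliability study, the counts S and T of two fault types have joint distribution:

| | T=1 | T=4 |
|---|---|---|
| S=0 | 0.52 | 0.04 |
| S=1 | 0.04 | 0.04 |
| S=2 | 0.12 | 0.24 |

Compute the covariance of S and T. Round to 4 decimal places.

E[S] = 0.8,  E[T] = 1.96
E[ST] = 2.36
Cov(S,T) = E[ST] − E[S]E[T] = 2.36 − (0.8)(1.96) = 0.792

0.7920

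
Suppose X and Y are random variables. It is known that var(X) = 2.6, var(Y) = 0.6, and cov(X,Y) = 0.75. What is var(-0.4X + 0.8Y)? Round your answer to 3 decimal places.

var(-0.4X + 0.8Y) = (-0.4)²·var(X) + (0.8)²·var(Y) + 2·(-0.4)·(0.8)·cov(X,Y)
= 0.16·2.6 + 0.64·0.6 + -0.64·0.75 = 0.32

0.320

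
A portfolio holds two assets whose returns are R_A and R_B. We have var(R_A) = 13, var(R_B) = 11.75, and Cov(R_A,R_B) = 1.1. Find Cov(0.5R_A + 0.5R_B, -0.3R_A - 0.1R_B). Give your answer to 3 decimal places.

-2.758

Cov(0.5R_A + 0.5R_B, -0.3R_A - 0.1R_B) = (0.5)(-0.3)var(R_A) + (0.5)(-0.1)var(R_B) + [(0.5)(-0.1) + (0.5)(-0.3)]Cov(R_A,R_B)
= -0.15·13 + -0.05·11.75 + -0.2·1.1 = -2.7575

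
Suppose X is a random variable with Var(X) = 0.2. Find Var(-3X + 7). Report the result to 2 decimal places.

1.80

Var(-3X + 7) = (-3)²·Var(X) = 9·0.2 = 1.8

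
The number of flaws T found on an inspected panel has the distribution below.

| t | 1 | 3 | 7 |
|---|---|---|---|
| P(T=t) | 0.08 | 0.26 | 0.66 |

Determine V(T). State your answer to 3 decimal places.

4.730

E[T] = (1)(0.08) + (3)(0.26) + (7)(0.66) = 5.48
E[T²] = (1)²(0.08) + (3)²(0.26) + (7)²(0.66) = 34.76
V(T) = E[T²] − (E[T])² = 34.76 − (5.48)² = 4.7296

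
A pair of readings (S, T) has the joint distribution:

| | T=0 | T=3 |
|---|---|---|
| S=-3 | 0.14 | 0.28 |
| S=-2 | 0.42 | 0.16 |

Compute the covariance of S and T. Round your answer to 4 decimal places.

-0.2856

E[S] = -2.42,  E[T] = 1.32
E[ST] = -3.48
cov(S,T) = E[ST] − E[S]E[T] = -3.48 − (-2.42)(1.32) = -0.2856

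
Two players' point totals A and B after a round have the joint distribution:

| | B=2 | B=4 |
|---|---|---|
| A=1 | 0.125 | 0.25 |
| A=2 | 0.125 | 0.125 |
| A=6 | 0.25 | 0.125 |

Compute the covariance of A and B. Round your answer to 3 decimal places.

-0.625

E[A] = 3.125,  E[B] = 3
E[AB] = 8.75
Cov(A,B) = E[AB] − E[A]E[B] = 8.75 − (3.125)(3) = -0.625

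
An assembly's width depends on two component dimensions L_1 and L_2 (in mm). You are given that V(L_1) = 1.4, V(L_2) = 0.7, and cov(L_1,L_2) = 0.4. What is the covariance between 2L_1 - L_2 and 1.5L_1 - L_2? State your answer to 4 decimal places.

3.5000

cov(2L_1 - L_2, 1.5L_1 - L_2) = (2)(1.5)V(L_1) + (-1)(-1)V(L_2) + [(2)(-1) + (-1)(1.5)]cov(L_1,L_2)
= 3·1.4 + 1·0.7 + -3.5·0.4 = 3.5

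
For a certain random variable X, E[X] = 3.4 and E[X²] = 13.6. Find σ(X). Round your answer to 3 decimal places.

1.428

var(X) = 13.6 − (3.4)² = 2.04
σ(X) = √2.04 ≈ 1.428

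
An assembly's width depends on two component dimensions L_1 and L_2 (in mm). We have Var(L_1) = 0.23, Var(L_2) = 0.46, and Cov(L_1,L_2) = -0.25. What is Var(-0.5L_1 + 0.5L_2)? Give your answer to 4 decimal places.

0.2975

Var(-0.5L_1 + 0.5L_2) = (-0.5)²·Var(L_1) + (0.5)²·Var(L_2) + 2·(-0.5)·(0.5)·Cov(L_1,L_2)
= 0.25·0.23 + 0.25·0.46 + -0.5·-0.25 = 0.2975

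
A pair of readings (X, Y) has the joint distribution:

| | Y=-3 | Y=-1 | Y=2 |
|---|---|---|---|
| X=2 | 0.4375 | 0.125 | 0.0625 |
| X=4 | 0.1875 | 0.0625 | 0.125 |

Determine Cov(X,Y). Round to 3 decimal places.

E[X] = 2.75,  E[Y] = -1.6875
E[XY] = -4.125
Cov(X,Y) = E[XY] − E[X]E[Y] = -4.125 − (2.75)(-1.6875) = 0.515625

0.516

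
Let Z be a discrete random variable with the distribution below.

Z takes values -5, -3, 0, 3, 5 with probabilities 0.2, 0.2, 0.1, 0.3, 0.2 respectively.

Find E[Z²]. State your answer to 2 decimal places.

14.50

E[Z²] = (-5)²(0.2) + (-3)²(0.2) + (0)²(0.1) + (3)²(0.3) + (5)²(0.2) = 14.5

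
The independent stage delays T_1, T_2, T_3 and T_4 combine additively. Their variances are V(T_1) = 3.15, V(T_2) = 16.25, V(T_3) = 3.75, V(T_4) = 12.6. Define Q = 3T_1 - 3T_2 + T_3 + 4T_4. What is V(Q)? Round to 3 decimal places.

379.950

By independence, V(Q) = (3)²V(T_1) + (-3)²V(T_2) + (1)²V(T_3) + (4)²V(T_4)
= (3)²·3.15 + (-3)²·16.25 + (1)²·3.75 + (4)²·12.6 = 379.95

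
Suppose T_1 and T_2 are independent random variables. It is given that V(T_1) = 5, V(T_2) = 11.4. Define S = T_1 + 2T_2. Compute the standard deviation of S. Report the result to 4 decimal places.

By independence, V(S) = (1)²V(T_1) + (2)²V(T_2)
= (1)²·5 + (2)²·11.4 = 50.6
SD(S) = √50.6 ≈ 7.1134

7.1134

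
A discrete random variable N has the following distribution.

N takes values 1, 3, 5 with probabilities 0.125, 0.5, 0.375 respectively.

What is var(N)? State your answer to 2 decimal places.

E[N] = (1)(0.125) + (3)(0.5) + (5)(0.375) = 3.5
E[N²] = (1)²(0.125) + (3)²(0.5) + (5)²(0.375) = 14
var(N) = E[N²] − (E[N])² = 14 − (3.5)² = 1.75

1.75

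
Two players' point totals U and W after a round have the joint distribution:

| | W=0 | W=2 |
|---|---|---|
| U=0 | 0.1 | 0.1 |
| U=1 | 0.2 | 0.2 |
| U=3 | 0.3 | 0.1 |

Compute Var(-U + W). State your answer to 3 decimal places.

E[U] = 1.6,  E[W] = 0.8,  E[UW] = 1
Var(U) = 4 − (1.6)² = 1.44;  Var(W) = 1.6 − (0.8)² = 0.96
Cov(U,W) = 1 − (1.6)(0.8) = -0.28
Var(-U + W) = (-1)²·1.44 + (1)²·0.96 + 2·(-1)·(1)·-0.28 = 2.96

2.960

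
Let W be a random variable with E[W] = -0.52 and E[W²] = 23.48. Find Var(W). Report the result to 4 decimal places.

23.2096

Var(W) = 23.48 − (-0.52)² = 23.2096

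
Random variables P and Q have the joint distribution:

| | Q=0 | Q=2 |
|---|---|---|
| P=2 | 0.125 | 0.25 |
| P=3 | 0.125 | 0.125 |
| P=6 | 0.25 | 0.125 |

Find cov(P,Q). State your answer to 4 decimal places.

E[P] = 3.75,  E[Q] = 1
E[PQ] = 3.25
cov(P,Q) = E[PQ] − E[P]E[Q] = 3.25 − (3.75)(1) = -0.5

-0.5000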